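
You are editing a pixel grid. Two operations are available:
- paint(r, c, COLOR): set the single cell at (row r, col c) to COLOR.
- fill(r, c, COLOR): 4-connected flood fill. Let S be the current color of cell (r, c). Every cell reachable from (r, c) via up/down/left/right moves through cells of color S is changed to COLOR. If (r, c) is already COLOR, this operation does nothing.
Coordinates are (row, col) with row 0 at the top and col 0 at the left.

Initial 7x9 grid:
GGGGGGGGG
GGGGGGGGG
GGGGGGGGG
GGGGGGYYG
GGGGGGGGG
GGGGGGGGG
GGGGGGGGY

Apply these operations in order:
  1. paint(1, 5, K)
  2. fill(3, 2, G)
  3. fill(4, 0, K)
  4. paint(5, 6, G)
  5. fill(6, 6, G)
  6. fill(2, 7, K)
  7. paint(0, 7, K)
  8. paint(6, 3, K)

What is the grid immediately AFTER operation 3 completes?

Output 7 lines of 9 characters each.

After op 1 paint(1,5,K):
GGGGGGGGG
GGGGGKGGG
GGGGGGGGG
GGGGGGYYG
GGGGGGGGG
GGGGGGGGG
GGGGGGGGY
After op 2 fill(3,2,G) [0 cells changed]:
GGGGGGGGG
GGGGGKGGG
GGGGGGGGG
GGGGGGYYG
GGGGGGGGG
GGGGGGGGG
GGGGGGGGY
After op 3 fill(4,0,K) [59 cells changed]:
KKKKKKKKK
KKKKKKKKK
KKKKKKKKK
KKKKKKYYK
KKKKKKKKK
KKKKKKKKK
KKKKKKKKY

Answer: KKKKKKKKK
KKKKKKKKK
KKKKKKKKK
KKKKKKYYK
KKKKKKKKK
KKKKKKKKK
KKKKKKKKY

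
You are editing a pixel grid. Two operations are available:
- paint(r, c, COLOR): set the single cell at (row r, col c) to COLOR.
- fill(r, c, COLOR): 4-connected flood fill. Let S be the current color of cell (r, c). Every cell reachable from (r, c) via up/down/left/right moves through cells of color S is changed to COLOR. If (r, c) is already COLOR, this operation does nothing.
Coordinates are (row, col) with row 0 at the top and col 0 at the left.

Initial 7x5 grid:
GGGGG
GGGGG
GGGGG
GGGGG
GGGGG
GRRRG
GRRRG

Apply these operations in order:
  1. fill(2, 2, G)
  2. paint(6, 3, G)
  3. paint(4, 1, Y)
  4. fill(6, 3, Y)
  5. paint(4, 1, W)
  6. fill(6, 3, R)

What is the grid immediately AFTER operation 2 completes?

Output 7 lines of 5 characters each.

After op 1 fill(2,2,G) [0 cells changed]:
GGGGG
GGGGG
GGGGG
GGGGG
GGGGG
GRRRG
GRRRG
After op 2 paint(6,3,G):
GGGGG
GGGGG
GGGGG
GGGGG
GGGGG
GRRRG
GRRGG

Answer: GGGGG
GGGGG
GGGGG
GGGGG
GGGGG
GRRRG
GRRGG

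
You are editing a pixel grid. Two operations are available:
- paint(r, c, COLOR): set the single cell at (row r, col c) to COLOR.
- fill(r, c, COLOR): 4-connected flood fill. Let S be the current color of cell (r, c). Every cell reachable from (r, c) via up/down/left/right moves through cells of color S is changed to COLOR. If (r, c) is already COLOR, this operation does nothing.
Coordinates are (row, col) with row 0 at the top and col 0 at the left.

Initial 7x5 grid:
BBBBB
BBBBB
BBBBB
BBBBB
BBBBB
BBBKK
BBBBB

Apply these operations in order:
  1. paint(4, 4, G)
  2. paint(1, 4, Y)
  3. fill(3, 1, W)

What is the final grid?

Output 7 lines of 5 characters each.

After op 1 paint(4,4,G):
BBBBB
BBBBB
BBBBB
BBBBB
BBBBG
BBBKK
BBBBB
After op 2 paint(1,4,Y):
BBBBB
BBBBY
BBBBB
BBBBB
BBBBG
BBBKK
BBBBB
After op 3 fill(3,1,W) [31 cells changed]:
WWWWW
WWWWY
WWWWW
WWWWW
WWWWG
WWWKK
WWWWW

Answer: WWWWW
WWWWY
WWWWW
WWWWW
WWWWG
WWWKK
WWWWW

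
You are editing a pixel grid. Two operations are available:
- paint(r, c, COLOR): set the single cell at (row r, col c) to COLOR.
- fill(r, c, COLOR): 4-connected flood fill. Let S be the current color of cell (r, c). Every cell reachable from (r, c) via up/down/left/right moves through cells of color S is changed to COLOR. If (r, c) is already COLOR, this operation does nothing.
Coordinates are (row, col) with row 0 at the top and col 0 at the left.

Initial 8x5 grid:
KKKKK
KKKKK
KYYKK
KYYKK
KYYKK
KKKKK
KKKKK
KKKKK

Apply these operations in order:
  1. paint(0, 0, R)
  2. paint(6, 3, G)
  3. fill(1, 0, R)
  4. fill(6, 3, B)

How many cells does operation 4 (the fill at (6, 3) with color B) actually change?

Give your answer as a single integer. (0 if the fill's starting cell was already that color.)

After op 1 paint(0,0,R):
RKKKK
KKKKK
KYYKK
KYYKK
KYYKK
KKKKK
KKKKK
KKKKK
After op 2 paint(6,3,G):
RKKKK
KKKKK
KYYKK
KYYKK
KYYKK
KKKKK
KKKGK
KKKKK
After op 3 fill(1,0,R) [32 cells changed]:
RRRRR
RRRRR
RYYRR
RYYRR
RYYRR
RRRRR
RRRGR
RRRRR
After op 4 fill(6,3,B) [1 cells changed]:
RRRRR
RRRRR
RYYRR
RYYRR
RYYRR
RRRRR
RRRBR
RRRRR

Answer: 1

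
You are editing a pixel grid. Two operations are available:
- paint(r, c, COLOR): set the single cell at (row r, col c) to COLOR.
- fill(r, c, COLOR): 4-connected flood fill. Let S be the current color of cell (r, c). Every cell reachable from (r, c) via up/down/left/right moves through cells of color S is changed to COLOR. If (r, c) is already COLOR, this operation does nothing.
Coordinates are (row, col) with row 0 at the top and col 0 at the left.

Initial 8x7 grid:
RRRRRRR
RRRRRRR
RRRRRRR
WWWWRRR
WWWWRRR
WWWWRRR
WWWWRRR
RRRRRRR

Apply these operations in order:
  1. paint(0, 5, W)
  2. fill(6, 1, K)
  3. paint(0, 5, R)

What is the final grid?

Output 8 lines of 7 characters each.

Answer: RRRRRRR
RRRRRRR
RRRRRRR
KKKKRRR
KKKKRRR
KKKKRRR
KKKKRRR
RRRRRRR

Derivation:
After op 1 paint(0,5,W):
RRRRRWR
RRRRRRR
RRRRRRR
WWWWRRR
WWWWRRR
WWWWRRR
WWWWRRR
RRRRRRR
After op 2 fill(6,1,K) [16 cells changed]:
RRRRRWR
RRRRRRR
RRRRRRR
KKKKRRR
KKKKRRR
KKKKRRR
KKKKRRR
RRRRRRR
After op 3 paint(0,5,R):
RRRRRRR
RRRRRRR
RRRRRRR
KKKKRRR
KKKKRRR
KKKKRRR
KKKKRRR
RRRRRRR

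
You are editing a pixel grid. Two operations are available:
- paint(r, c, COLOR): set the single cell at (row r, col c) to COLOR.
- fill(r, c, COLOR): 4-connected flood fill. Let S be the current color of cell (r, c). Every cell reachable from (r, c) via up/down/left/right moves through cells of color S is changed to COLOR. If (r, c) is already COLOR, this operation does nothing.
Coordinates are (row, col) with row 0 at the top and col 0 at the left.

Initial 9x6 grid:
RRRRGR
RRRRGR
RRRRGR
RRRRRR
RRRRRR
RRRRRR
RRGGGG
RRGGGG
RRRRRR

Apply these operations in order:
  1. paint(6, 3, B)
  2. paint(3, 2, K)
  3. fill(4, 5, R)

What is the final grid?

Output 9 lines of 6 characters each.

Answer: RRRRGR
RRRRGR
RRRRGR
RRKRRR
RRRRRR
RRRRRR
RRGBGG
RRGGGG
RRRRRR

Derivation:
After op 1 paint(6,3,B):
RRRRGR
RRRRGR
RRRRGR
RRRRRR
RRRRRR
RRRRRR
RRGBGG
RRGGGG
RRRRRR
After op 2 paint(3,2,K):
RRRRGR
RRRRGR
RRRRGR
RRKRRR
RRRRRR
RRRRRR
RRGBGG
RRGGGG
RRRRRR
After op 3 fill(4,5,R) [0 cells changed]:
RRRRGR
RRRRGR
RRRRGR
RRKRRR
RRRRRR
RRRRRR
RRGBGG
RRGGGG
RRRRRR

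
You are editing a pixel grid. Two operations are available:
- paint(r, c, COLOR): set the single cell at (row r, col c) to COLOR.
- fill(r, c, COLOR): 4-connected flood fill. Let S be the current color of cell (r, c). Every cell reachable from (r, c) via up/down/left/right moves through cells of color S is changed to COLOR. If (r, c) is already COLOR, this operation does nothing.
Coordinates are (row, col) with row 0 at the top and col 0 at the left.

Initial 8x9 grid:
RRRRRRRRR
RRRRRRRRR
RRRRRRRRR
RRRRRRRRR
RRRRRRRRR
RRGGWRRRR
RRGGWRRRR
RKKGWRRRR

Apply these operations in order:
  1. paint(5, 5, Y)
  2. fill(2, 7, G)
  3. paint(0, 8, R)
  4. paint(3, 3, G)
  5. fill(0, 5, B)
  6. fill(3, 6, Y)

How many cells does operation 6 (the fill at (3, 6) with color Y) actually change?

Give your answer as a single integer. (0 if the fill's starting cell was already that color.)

After op 1 paint(5,5,Y):
RRRRRRRRR
RRRRRRRRR
RRRRRRRRR
RRRRRRRRR
RRRRRRRRR
RRGGWYRRR
RRGGWRRRR
RKKGWRRRR
After op 2 fill(2,7,G) [61 cells changed]:
GGGGGGGGG
GGGGGGGGG
GGGGGGGGG
GGGGGGGGG
GGGGGGGGG
GGGGWYGGG
GGGGWGGGG
GKKGWGGGG
After op 3 paint(0,8,R):
GGGGGGGGR
GGGGGGGGG
GGGGGGGGG
GGGGGGGGG
GGGGGGGGG
GGGGWYGGG
GGGGWGGGG
GKKGWGGGG
After op 4 paint(3,3,G):
GGGGGGGGR
GGGGGGGGG
GGGGGGGGG
GGGGGGGGG
GGGGGGGGG
GGGGWYGGG
GGGGWGGGG
GKKGWGGGG
After op 5 fill(0,5,B) [65 cells changed]:
BBBBBBBBR
BBBBBBBBB
BBBBBBBBB
BBBBBBBBB
BBBBBBBBB
BBBBWYBBB
BBBBWBBBB
BKKBWBBBB
After op 6 fill(3,6,Y) [65 cells changed]:
YYYYYYYYR
YYYYYYYYY
YYYYYYYYY
YYYYYYYYY
YYYYYYYYY
YYYYWYYYY
YYYYWYYYY
YKKYWYYYY

Answer: 65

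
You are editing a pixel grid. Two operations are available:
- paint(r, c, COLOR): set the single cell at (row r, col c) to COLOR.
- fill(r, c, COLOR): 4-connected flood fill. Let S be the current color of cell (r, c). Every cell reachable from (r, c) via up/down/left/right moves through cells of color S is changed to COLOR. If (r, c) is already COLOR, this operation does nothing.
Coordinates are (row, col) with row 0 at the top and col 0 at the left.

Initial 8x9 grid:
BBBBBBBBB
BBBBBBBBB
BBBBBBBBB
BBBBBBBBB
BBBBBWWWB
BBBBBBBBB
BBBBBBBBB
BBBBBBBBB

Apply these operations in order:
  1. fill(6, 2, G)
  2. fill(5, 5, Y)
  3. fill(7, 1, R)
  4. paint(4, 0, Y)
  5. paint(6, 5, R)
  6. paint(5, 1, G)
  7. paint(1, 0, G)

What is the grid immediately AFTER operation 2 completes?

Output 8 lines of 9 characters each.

Answer: YYYYYYYYY
YYYYYYYYY
YYYYYYYYY
YYYYYYYYY
YYYYYWWWY
YYYYYYYYY
YYYYYYYYY
YYYYYYYYY

Derivation:
After op 1 fill(6,2,G) [69 cells changed]:
GGGGGGGGG
GGGGGGGGG
GGGGGGGGG
GGGGGGGGG
GGGGGWWWG
GGGGGGGGG
GGGGGGGGG
GGGGGGGGG
After op 2 fill(5,5,Y) [69 cells changed]:
YYYYYYYYY
YYYYYYYYY
YYYYYYYYY
YYYYYYYYY
YYYYYWWWY
YYYYYYYYY
YYYYYYYYY
YYYYYYYYY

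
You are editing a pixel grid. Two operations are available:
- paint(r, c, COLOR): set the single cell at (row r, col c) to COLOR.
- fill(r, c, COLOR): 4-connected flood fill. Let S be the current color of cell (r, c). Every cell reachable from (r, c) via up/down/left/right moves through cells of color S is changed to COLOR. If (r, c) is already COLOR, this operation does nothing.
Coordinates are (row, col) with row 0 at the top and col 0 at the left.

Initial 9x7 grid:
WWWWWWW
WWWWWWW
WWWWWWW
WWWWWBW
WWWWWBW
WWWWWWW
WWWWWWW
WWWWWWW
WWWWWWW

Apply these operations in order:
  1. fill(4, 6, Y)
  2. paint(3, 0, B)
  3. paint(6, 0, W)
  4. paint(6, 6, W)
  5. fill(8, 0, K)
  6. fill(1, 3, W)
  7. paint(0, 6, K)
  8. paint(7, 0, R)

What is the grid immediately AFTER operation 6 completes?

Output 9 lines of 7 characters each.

Answer: WWWWWWW
WWWWWWW
WWWWWWW
BWWWWBW
WWWWWBW
WWWWWWW
WWWWWWW
WWWWWWW
WWWWWWW

Derivation:
After op 1 fill(4,6,Y) [61 cells changed]:
YYYYYYY
YYYYYYY
YYYYYYY
YYYYYBY
YYYYYBY
YYYYYYY
YYYYYYY
YYYYYYY
YYYYYYY
After op 2 paint(3,0,B):
YYYYYYY
YYYYYYY
YYYYYYY
BYYYYBY
YYYYYBY
YYYYYYY
YYYYYYY
YYYYYYY
YYYYYYY
After op 3 paint(6,0,W):
YYYYYYY
YYYYYYY
YYYYYYY
BYYYYBY
YYYYYBY
YYYYYYY
WYYYYYY
YYYYYYY
YYYYYYY
After op 4 paint(6,6,W):
YYYYYYY
YYYYYYY
YYYYYYY
BYYYYBY
YYYYYBY
YYYYYYY
WYYYYYW
YYYYYYY
YYYYYYY
After op 5 fill(8,0,K) [58 cells changed]:
KKKKKKK
KKKKKKK
KKKKKKK
BKKKKBK
KKKKKBK
KKKKKKK
WKKKKKW
KKKKKKK
KKKKKKK
After op 6 fill(1,3,W) [58 cells changed]:
WWWWWWW
WWWWWWW
WWWWWWW
BWWWWBW
WWWWWBW
WWWWWWW
WWWWWWW
WWWWWWW
WWWWWWW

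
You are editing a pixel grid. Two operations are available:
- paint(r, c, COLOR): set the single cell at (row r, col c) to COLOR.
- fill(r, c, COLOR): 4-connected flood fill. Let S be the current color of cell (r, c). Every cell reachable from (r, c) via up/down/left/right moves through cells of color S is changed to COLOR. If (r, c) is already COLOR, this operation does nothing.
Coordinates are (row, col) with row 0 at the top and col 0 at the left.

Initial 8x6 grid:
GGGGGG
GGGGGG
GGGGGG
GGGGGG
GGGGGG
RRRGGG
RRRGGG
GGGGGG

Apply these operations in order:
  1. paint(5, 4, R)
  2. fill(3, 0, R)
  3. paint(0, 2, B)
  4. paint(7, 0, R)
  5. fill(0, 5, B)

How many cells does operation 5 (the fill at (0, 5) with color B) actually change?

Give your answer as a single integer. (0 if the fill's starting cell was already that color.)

Answer: 47

Derivation:
After op 1 paint(5,4,R):
GGGGGG
GGGGGG
GGGGGG
GGGGGG
GGGGGG
RRRGRG
RRRGGG
GGGGGG
After op 2 fill(3,0,R) [41 cells changed]:
RRRRRR
RRRRRR
RRRRRR
RRRRRR
RRRRRR
RRRRRR
RRRRRR
RRRRRR
After op 3 paint(0,2,B):
RRBRRR
RRRRRR
RRRRRR
RRRRRR
RRRRRR
RRRRRR
RRRRRR
RRRRRR
After op 4 paint(7,0,R):
RRBRRR
RRRRRR
RRRRRR
RRRRRR
RRRRRR
RRRRRR
RRRRRR
RRRRRR
After op 5 fill(0,5,B) [47 cells changed]:
BBBBBB
BBBBBB
BBBBBB
BBBBBB
BBBBBB
BBBBBB
BBBBBB
BBBBBB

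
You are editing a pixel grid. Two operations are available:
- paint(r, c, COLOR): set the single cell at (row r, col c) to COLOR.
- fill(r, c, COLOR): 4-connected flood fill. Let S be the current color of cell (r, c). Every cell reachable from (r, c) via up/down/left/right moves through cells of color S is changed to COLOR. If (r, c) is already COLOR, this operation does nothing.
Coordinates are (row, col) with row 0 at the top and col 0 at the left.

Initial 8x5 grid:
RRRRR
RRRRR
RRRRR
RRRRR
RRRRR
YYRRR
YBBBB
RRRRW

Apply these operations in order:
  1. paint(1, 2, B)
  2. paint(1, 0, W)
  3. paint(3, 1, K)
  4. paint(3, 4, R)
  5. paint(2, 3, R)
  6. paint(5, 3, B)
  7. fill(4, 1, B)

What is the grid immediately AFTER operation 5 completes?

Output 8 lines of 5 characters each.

After op 1 paint(1,2,B):
RRRRR
RRBRR
RRRRR
RRRRR
RRRRR
YYRRR
YBBBB
RRRRW
After op 2 paint(1,0,W):
RRRRR
WRBRR
RRRRR
RRRRR
RRRRR
YYRRR
YBBBB
RRRRW
After op 3 paint(3,1,K):
RRRRR
WRBRR
RRRRR
RKRRR
RRRRR
YYRRR
YBBBB
RRRRW
After op 4 paint(3,4,R):
RRRRR
WRBRR
RRRRR
RKRRR
RRRRR
YYRRR
YBBBB
RRRRW
After op 5 paint(2,3,R):
RRRRR
WRBRR
RRRRR
RKRRR
RRRRR
YYRRR
YBBBB
RRRRW

Answer: RRRRR
WRBRR
RRRRR
RKRRR
RRRRR
YYRRR
YBBBB
RRRRW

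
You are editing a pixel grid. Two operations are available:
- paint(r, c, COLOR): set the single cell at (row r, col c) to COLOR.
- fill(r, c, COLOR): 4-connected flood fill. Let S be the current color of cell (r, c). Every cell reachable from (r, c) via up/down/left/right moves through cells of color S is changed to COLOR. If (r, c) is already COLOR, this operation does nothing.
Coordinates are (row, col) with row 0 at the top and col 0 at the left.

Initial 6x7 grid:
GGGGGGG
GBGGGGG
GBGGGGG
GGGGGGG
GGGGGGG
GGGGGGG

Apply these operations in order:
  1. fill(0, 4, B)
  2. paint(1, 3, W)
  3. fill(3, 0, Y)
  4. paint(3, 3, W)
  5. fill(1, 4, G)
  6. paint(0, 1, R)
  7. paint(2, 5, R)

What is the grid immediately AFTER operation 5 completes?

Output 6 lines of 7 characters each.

After op 1 fill(0,4,B) [40 cells changed]:
BBBBBBB
BBBBBBB
BBBBBBB
BBBBBBB
BBBBBBB
BBBBBBB
After op 2 paint(1,3,W):
BBBBBBB
BBBWBBB
BBBBBBB
BBBBBBB
BBBBBBB
BBBBBBB
After op 3 fill(3,0,Y) [41 cells changed]:
YYYYYYY
YYYWYYY
YYYYYYY
YYYYYYY
YYYYYYY
YYYYYYY
After op 4 paint(3,3,W):
YYYYYYY
YYYWYYY
YYYYYYY
YYYWYYY
YYYYYYY
YYYYYYY
After op 5 fill(1,4,G) [40 cells changed]:
GGGGGGG
GGGWGGG
GGGGGGG
GGGWGGG
GGGGGGG
GGGGGGG

Answer: GGGGGGG
GGGWGGG
GGGGGGG
GGGWGGG
GGGGGGG
GGGGGGG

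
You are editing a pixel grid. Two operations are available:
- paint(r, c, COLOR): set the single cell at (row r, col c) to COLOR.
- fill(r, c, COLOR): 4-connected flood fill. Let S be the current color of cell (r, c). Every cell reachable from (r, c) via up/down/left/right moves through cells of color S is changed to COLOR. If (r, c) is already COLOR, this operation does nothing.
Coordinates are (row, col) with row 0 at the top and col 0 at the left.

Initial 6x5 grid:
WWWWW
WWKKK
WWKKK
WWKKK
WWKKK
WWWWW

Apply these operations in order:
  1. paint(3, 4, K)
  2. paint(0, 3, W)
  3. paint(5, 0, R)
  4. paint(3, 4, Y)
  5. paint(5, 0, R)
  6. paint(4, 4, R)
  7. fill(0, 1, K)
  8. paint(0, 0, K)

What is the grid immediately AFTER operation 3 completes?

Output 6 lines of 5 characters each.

Answer: WWWWW
WWKKK
WWKKK
WWKKK
WWKKK
RWWWW

Derivation:
After op 1 paint(3,4,K):
WWWWW
WWKKK
WWKKK
WWKKK
WWKKK
WWWWW
After op 2 paint(0,3,W):
WWWWW
WWKKK
WWKKK
WWKKK
WWKKK
WWWWW
After op 3 paint(5,0,R):
WWWWW
WWKKK
WWKKK
WWKKK
WWKKK
RWWWW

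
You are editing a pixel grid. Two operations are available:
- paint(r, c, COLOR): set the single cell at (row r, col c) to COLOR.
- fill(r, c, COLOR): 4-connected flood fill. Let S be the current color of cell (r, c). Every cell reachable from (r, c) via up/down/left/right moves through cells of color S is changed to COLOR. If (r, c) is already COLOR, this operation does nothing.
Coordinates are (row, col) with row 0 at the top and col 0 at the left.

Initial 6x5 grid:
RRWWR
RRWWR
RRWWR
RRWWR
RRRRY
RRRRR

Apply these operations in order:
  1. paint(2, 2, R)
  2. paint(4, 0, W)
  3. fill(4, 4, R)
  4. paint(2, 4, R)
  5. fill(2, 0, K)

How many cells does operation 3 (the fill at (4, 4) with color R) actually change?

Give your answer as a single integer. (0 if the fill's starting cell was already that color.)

After op 1 paint(2,2,R):
RRWWR
RRWWR
RRRWR
RRWWR
RRRRY
RRRRR
After op 2 paint(4,0,W):
RRWWR
RRWWR
RRRWR
RRWWR
WRRRY
RRRRR
After op 3 fill(4,4,R) [1 cells changed]:
RRWWR
RRWWR
RRRWR
RRWWR
WRRRR
RRRRR

Answer: 1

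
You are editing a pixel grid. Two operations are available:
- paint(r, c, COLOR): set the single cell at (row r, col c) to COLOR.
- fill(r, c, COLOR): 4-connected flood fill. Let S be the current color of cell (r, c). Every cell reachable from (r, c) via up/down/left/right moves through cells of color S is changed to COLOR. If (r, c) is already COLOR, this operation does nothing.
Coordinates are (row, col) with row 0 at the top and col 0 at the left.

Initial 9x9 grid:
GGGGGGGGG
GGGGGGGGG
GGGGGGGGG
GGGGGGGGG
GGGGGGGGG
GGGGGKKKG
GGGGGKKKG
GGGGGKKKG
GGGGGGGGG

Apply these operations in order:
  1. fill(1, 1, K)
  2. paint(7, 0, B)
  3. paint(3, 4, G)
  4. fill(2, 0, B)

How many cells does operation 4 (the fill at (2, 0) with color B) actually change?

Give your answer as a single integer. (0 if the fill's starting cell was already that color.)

Answer: 79

Derivation:
After op 1 fill(1,1,K) [72 cells changed]:
KKKKKKKKK
KKKKKKKKK
KKKKKKKKK
KKKKKKKKK
KKKKKKKKK
KKKKKKKKK
KKKKKKKKK
KKKKKKKKK
KKKKKKKKK
After op 2 paint(7,0,B):
KKKKKKKKK
KKKKKKKKK
KKKKKKKKK
KKKKKKKKK
KKKKKKKKK
KKKKKKKKK
KKKKKKKKK
BKKKKKKKK
KKKKKKKKK
After op 3 paint(3,4,G):
KKKKKKKKK
KKKKKKKKK
KKKKKKKKK
KKKKGKKKK
KKKKKKKKK
KKKKKKKKK
KKKKKKKKK
BKKKKKKKK
KKKKKKKKK
After op 4 fill(2,0,B) [79 cells changed]:
BBBBBBBBB
BBBBBBBBB
BBBBBBBBB
BBBBGBBBB
BBBBBBBBB
BBBBBBBBB
BBBBBBBBB
BBBBBBBBB
BBBBBBBBB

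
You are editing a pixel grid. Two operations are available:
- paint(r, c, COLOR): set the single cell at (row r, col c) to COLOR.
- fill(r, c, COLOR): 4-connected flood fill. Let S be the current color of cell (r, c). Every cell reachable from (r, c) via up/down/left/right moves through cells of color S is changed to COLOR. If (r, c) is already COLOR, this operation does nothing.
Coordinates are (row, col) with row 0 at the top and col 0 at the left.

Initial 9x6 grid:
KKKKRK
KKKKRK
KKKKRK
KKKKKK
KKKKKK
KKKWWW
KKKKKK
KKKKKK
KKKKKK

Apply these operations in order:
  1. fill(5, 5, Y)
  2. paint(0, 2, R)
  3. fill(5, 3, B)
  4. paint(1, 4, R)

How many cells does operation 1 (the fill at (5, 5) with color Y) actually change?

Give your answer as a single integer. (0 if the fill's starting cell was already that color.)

Answer: 3

Derivation:
After op 1 fill(5,5,Y) [3 cells changed]:
KKKKRK
KKKKRK
KKKKRK
KKKKKK
KKKKKK
KKKYYY
KKKKKK
KKKKKK
KKKKKK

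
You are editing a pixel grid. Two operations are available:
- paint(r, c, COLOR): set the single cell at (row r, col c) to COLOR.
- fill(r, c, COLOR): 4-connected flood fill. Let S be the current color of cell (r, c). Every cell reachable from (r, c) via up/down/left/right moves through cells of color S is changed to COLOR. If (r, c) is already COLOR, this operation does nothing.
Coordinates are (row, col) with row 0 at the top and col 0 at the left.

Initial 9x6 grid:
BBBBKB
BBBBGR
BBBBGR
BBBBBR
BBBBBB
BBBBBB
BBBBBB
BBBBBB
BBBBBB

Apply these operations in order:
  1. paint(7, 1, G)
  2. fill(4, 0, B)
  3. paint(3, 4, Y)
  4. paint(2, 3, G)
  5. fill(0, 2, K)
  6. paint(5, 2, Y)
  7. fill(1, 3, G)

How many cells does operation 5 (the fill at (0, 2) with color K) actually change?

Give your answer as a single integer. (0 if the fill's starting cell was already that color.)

Answer: 44

Derivation:
After op 1 paint(7,1,G):
BBBBKB
BBBBGR
BBBBGR
BBBBBR
BBBBBB
BBBBBB
BBBBBB
BGBBBB
BBBBBB
After op 2 fill(4,0,B) [0 cells changed]:
BBBBKB
BBBBGR
BBBBGR
BBBBBR
BBBBBB
BBBBBB
BBBBBB
BGBBBB
BBBBBB
After op 3 paint(3,4,Y):
BBBBKB
BBBBGR
BBBBGR
BBBBYR
BBBBBB
BBBBBB
BBBBBB
BGBBBB
BBBBBB
After op 4 paint(2,3,G):
BBBBKB
BBBBGR
BBBGGR
BBBBYR
BBBBBB
BBBBBB
BBBBBB
BGBBBB
BBBBBB
After op 5 fill(0,2,K) [44 cells changed]:
KKKKKB
KKKKGR
KKKGGR
KKKKYR
KKKKKK
KKKKKK
KKKKKK
KGKKKK
KKKKKK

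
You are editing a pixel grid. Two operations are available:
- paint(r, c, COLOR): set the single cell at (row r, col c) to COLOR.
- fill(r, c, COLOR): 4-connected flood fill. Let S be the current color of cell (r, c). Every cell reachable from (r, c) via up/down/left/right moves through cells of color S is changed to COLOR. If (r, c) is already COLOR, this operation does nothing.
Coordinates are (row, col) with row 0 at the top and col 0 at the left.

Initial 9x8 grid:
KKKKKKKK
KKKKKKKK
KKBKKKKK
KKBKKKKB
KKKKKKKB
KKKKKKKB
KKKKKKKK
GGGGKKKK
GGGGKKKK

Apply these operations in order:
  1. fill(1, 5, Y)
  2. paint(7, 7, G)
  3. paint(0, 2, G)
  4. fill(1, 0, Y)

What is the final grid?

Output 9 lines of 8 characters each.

Answer: YYGYYYYY
YYYYYYYY
YYBYYYYY
YYBYYYYB
YYYYYYYB
YYYYYYYB
YYYYYYYY
GGGGYYYG
GGGGYYYY

Derivation:
After op 1 fill(1,5,Y) [59 cells changed]:
YYYYYYYY
YYYYYYYY
YYBYYYYY
YYBYYYYB
YYYYYYYB
YYYYYYYB
YYYYYYYY
GGGGYYYY
GGGGYYYY
After op 2 paint(7,7,G):
YYYYYYYY
YYYYYYYY
YYBYYYYY
YYBYYYYB
YYYYYYYB
YYYYYYYB
YYYYYYYY
GGGGYYYG
GGGGYYYY
After op 3 paint(0,2,G):
YYGYYYYY
YYYYYYYY
YYBYYYYY
YYBYYYYB
YYYYYYYB
YYYYYYYB
YYYYYYYY
GGGGYYYG
GGGGYYYY
After op 4 fill(1,0,Y) [0 cells changed]:
YYGYYYYY
YYYYYYYY
YYBYYYYY
YYBYYYYB
YYYYYYYB
YYYYYYYB
YYYYYYYY
GGGGYYYG
GGGGYYYY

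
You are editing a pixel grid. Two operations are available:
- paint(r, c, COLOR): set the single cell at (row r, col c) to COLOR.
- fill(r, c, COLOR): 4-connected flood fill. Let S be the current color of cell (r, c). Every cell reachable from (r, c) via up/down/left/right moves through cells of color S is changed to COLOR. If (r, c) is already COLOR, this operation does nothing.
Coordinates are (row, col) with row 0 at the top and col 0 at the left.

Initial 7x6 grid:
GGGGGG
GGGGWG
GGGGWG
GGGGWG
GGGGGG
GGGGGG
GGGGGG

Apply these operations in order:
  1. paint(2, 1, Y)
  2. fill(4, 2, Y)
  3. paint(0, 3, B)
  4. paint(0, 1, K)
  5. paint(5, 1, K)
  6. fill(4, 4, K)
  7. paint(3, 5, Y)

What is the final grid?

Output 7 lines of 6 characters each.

Answer: KKKBKK
KKKKWK
KKKKWK
KKKKWY
KKKKKK
KKKKKK
KKKKKK

Derivation:
After op 1 paint(2,1,Y):
GGGGGG
GGGGWG
GYGGWG
GGGGWG
GGGGGG
GGGGGG
GGGGGG
After op 2 fill(4,2,Y) [38 cells changed]:
YYYYYY
YYYYWY
YYYYWY
YYYYWY
YYYYYY
YYYYYY
YYYYYY
After op 3 paint(0,3,B):
YYYBYY
YYYYWY
YYYYWY
YYYYWY
YYYYYY
YYYYYY
YYYYYY
After op 4 paint(0,1,K):
YKYBYY
YYYYWY
YYYYWY
YYYYWY
YYYYYY
YYYYYY
YYYYYY
After op 5 paint(5,1,K):
YKYBYY
YYYYWY
YYYYWY
YYYYWY
YYYYYY
YKYYYY
YYYYYY
After op 6 fill(4,4,K) [36 cells changed]:
KKKBKK
KKKKWK
KKKKWK
KKKKWK
KKKKKK
KKKKKK
KKKKKK
After op 7 paint(3,5,Y):
KKKBKK
KKKKWK
KKKKWK
KKKKWY
KKKKKK
KKKKKK
KKKKKK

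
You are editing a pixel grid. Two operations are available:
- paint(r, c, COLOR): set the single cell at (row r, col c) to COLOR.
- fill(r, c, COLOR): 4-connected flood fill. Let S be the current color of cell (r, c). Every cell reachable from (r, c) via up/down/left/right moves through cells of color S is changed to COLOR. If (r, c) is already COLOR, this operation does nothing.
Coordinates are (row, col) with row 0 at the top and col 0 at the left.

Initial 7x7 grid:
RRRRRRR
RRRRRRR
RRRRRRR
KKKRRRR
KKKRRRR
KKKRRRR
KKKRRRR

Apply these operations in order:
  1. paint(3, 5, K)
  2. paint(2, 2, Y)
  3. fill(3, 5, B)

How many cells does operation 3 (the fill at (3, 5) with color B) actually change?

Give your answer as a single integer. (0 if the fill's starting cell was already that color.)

After op 1 paint(3,5,K):
RRRRRRR
RRRRRRR
RRRRRRR
KKKRRKR
KKKRRRR
KKKRRRR
KKKRRRR
After op 2 paint(2,2,Y):
RRRRRRR
RRRRRRR
RRYRRRR
KKKRRKR
KKKRRRR
KKKRRRR
KKKRRRR
After op 3 fill(3,5,B) [1 cells changed]:
RRRRRRR
RRRRRRR
RRYRRRR
KKKRRBR
KKKRRRR
KKKRRRR
KKKRRRR

Answer: 1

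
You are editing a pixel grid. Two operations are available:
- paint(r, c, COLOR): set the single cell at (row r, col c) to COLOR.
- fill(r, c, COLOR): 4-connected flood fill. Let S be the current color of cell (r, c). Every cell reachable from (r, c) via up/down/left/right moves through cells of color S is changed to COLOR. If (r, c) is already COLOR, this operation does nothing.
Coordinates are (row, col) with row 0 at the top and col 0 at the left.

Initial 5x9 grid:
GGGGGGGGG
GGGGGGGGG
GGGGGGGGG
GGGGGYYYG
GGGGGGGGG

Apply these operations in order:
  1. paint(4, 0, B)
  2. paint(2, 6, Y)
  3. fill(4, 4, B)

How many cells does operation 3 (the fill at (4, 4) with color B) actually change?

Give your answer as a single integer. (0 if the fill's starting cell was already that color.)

After op 1 paint(4,0,B):
GGGGGGGGG
GGGGGGGGG
GGGGGGGGG
GGGGGYYYG
BGGGGGGGG
After op 2 paint(2,6,Y):
GGGGGGGGG
GGGGGGGGG
GGGGGGYGG
GGGGGYYYG
BGGGGGGGG
After op 3 fill(4,4,B) [40 cells changed]:
BBBBBBBBB
BBBBBBBBB
BBBBBBYBB
BBBBBYYYB
BBBBBBBBB

Answer: 40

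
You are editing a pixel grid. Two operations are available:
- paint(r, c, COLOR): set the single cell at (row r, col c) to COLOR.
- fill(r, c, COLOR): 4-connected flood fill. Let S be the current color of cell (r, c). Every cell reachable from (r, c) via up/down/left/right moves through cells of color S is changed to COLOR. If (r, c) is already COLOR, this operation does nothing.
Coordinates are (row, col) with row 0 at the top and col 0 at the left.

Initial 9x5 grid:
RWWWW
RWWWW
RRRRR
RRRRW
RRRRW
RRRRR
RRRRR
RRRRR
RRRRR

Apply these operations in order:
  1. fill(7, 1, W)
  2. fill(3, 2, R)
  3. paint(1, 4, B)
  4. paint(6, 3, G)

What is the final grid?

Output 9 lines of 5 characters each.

After op 1 fill(7,1,W) [35 cells changed]:
WWWWW
WWWWW
WWWWW
WWWWW
WWWWW
WWWWW
WWWWW
WWWWW
WWWWW
After op 2 fill(3,2,R) [45 cells changed]:
RRRRR
RRRRR
RRRRR
RRRRR
RRRRR
RRRRR
RRRRR
RRRRR
RRRRR
After op 3 paint(1,4,B):
RRRRR
RRRRB
RRRRR
RRRRR
RRRRR
RRRRR
RRRRR
RRRRR
RRRRR
After op 4 paint(6,3,G):
RRRRR
RRRRB
RRRRR
RRRRR
RRRRR
RRRRR
RRRGR
RRRRR
RRRRR

Answer: RRRRR
RRRRB
RRRRR
RRRRR
RRRRR
RRRRR
RRRGR
RRRRR
RRRRR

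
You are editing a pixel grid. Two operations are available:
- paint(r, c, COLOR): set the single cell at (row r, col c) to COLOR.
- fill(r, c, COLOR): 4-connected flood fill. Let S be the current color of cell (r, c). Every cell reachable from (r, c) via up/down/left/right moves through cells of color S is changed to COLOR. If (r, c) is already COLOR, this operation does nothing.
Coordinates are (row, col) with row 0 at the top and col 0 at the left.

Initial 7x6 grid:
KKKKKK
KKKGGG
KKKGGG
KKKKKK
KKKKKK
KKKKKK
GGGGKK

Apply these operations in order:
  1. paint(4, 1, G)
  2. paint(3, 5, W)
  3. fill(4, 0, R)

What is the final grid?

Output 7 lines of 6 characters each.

After op 1 paint(4,1,G):
KKKKKK
KKKGGG
KKKGGG
KKKKKK
KGKKKK
KKKKKK
GGGGKK
After op 2 paint(3,5,W):
KKKKKK
KKKGGG
KKKGGG
KKKKKW
KGKKKK
KKKKKK
GGGGKK
After op 3 fill(4,0,R) [30 cells changed]:
RRRRRR
RRRGGG
RRRGGG
RRRRRW
RGRRRR
RRRRRR
GGGGRR

Answer: RRRRRR
RRRGGG
RRRGGG
RRRRRW
RGRRRR
RRRRRR
GGGGRR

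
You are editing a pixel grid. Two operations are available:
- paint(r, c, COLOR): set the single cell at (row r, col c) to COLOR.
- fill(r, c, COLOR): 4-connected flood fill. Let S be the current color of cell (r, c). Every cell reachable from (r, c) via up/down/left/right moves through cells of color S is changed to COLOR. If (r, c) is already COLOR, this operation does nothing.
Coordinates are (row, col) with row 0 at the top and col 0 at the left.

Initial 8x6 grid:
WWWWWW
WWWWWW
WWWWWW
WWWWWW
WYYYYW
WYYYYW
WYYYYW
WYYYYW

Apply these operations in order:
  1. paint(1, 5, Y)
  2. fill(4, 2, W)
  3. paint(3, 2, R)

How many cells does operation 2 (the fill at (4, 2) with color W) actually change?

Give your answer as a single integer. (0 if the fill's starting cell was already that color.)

After op 1 paint(1,5,Y):
WWWWWW
WWWWWY
WWWWWW
WWWWWW
WYYYYW
WYYYYW
WYYYYW
WYYYYW
After op 2 fill(4,2,W) [16 cells changed]:
WWWWWW
WWWWWY
WWWWWW
WWWWWW
WWWWWW
WWWWWW
WWWWWW
WWWWWW

Answer: 16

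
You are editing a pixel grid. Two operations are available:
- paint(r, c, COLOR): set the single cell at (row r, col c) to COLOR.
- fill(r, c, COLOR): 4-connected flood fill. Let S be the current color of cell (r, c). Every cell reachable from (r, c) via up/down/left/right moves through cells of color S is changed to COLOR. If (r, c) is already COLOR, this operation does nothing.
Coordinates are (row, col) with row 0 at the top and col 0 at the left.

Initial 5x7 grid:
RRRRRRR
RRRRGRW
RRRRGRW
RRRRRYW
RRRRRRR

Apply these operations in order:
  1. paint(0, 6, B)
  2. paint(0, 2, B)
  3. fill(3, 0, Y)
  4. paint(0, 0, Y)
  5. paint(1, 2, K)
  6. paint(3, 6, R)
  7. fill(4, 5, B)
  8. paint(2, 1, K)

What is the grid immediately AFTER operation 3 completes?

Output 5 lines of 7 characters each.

After op 1 paint(0,6,B):
RRRRRRB
RRRRGRW
RRRRGRW
RRRRRYW
RRRRRRR
After op 2 paint(0,2,B):
RRBRRRB
RRRRGRW
RRRRGRW
RRRRRYW
RRRRRRR
After op 3 fill(3,0,Y) [27 cells changed]:
YYBYYYB
YYYYGYW
YYYYGYW
YYYYYYW
YYYYYYY

Answer: YYBYYYB
YYYYGYW
YYYYGYW
YYYYYYW
YYYYYYY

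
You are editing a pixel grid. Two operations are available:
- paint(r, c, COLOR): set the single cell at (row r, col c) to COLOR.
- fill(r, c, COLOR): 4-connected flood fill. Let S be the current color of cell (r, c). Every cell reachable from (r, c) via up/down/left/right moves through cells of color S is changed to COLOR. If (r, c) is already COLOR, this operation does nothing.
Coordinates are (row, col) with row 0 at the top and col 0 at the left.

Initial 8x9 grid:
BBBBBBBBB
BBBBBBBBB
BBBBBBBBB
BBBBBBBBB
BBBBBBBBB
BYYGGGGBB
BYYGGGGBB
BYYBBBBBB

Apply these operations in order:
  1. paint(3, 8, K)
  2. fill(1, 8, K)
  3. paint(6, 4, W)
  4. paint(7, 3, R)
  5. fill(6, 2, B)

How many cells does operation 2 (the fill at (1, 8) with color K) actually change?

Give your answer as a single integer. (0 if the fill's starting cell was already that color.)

After op 1 paint(3,8,K):
BBBBBBBBB
BBBBBBBBB
BBBBBBBBB
BBBBBBBBK
BBBBBBBBB
BYYGGGGBB
BYYGGGGBB
BYYBBBBBB
After op 2 fill(1,8,K) [57 cells changed]:
KKKKKKKKK
KKKKKKKKK
KKKKKKKKK
KKKKKKKKK
KKKKKKKKK
KYYGGGGKK
KYYGGGGKK
KYYKKKKKK

Answer: 57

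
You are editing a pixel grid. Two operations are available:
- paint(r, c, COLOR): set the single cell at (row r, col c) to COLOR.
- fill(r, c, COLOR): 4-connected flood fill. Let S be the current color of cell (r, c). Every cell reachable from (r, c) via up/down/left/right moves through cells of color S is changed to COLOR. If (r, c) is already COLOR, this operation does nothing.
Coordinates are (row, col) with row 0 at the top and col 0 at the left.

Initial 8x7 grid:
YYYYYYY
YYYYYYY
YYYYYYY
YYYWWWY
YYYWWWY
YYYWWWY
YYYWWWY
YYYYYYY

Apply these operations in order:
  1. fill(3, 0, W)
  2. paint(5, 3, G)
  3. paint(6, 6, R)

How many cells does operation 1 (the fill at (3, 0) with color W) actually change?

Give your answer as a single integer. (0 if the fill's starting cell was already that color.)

After op 1 fill(3,0,W) [44 cells changed]:
WWWWWWW
WWWWWWW
WWWWWWW
WWWWWWW
WWWWWWW
WWWWWWW
WWWWWWW
WWWWWWW

Answer: 44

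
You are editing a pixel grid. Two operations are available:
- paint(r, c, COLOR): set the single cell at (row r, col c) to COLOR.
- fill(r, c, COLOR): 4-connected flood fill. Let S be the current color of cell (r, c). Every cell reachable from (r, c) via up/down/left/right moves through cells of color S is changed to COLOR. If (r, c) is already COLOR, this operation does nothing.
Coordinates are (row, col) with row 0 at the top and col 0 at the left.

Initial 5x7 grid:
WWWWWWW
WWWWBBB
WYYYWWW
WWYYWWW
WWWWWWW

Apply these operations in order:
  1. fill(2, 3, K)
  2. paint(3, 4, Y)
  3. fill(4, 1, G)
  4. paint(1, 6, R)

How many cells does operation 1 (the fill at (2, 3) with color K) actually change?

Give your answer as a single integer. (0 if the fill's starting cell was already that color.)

Answer: 5

Derivation:
After op 1 fill(2,3,K) [5 cells changed]:
WWWWWWW
WWWWBBB
WKKKWWW
WWKKWWW
WWWWWWW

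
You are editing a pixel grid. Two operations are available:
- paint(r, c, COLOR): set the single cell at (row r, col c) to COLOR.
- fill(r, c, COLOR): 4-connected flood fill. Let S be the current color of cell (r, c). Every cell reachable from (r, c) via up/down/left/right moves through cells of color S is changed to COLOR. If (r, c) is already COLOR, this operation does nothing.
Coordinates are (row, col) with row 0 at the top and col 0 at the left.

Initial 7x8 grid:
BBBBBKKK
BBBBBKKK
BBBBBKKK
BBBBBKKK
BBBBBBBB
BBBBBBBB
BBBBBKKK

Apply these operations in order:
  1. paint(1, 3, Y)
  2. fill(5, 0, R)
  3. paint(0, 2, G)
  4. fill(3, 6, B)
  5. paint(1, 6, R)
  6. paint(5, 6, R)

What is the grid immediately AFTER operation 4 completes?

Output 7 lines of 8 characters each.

Answer: RRGRRBBB
RRRYRBBB
RRRRRBBB
RRRRRBBB
RRRRRRRR
RRRRRRRR
RRRRRKKK

Derivation:
After op 1 paint(1,3,Y):
BBBBBKKK
BBBYBKKK
BBBBBKKK
BBBBBKKK
BBBBBBBB
BBBBBBBB
BBBBBKKK
After op 2 fill(5,0,R) [40 cells changed]:
RRRRRKKK
RRRYRKKK
RRRRRKKK
RRRRRKKK
RRRRRRRR
RRRRRRRR
RRRRRKKK
After op 3 paint(0,2,G):
RRGRRKKK
RRRYRKKK
RRRRRKKK
RRRRRKKK
RRRRRRRR
RRRRRRRR
RRRRRKKK
After op 4 fill(3,6,B) [12 cells changed]:
RRGRRBBB
RRRYRBBB
RRRRRBBB
RRRRRBBB
RRRRRRRR
RRRRRRRR
RRRRRKKK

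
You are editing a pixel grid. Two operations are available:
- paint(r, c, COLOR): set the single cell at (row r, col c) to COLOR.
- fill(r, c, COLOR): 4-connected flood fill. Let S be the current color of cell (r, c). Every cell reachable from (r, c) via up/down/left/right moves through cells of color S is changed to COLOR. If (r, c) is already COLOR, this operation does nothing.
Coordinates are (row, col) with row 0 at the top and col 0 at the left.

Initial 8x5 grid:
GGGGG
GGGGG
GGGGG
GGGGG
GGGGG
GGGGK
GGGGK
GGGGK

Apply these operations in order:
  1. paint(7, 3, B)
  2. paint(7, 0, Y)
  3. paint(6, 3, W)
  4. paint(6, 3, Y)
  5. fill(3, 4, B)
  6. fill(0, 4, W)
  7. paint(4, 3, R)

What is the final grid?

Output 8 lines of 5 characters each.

Answer: WWWWW
WWWWW
WWWWW
WWWWW
WWWRW
WWWWK
WWWYK
YWWWK

Derivation:
After op 1 paint(7,3,B):
GGGGG
GGGGG
GGGGG
GGGGG
GGGGG
GGGGK
GGGGK
GGGBK
After op 2 paint(7,0,Y):
GGGGG
GGGGG
GGGGG
GGGGG
GGGGG
GGGGK
GGGGK
YGGBK
After op 3 paint(6,3,W):
GGGGG
GGGGG
GGGGG
GGGGG
GGGGG
GGGGK
GGGWK
YGGBK
After op 4 paint(6,3,Y):
GGGGG
GGGGG
GGGGG
GGGGG
GGGGG
GGGGK
GGGYK
YGGBK
After op 5 fill(3,4,B) [34 cells changed]:
BBBBB
BBBBB
BBBBB
BBBBB
BBBBB
BBBBK
BBBYK
YBBBK
After op 6 fill(0,4,W) [35 cells changed]:
WWWWW
WWWWW
WWWWW
WWWWW
WWWWW
WWWWK
WWWYK
YWWWK
After op 7 paint(4,3,R):
WWWWW
WWWWW
WWWWW
WWWWW
WWWRW
WWWWK
WWWYK
YWWWK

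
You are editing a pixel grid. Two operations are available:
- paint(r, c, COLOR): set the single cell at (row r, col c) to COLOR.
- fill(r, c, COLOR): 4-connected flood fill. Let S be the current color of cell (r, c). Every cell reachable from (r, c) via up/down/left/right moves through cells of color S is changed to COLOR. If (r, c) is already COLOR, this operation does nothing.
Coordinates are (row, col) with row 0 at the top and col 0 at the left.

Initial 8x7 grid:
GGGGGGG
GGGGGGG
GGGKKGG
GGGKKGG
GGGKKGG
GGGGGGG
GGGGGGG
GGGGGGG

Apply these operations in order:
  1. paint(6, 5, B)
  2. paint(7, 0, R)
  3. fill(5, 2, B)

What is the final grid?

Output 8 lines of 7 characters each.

After op 1 paint(6,5,B):
GGGGGGG
GGGGGGG
GGGKKGG
GGGKKGG
GGGKKGG
GGGGGGG
GGGGGBG
GGGGGGG
After op 2 paint(7,0,R):
GGGGGGG
GGGGGGG
GGGKKGG
GGGKKGG
GGGKKGG
GGGGGGG
GGGGGBG
RGGGGGG
After op 3 fill(5,2,B) [48 cells changed]:
BBBBBBB
BBBBBBB
BBBKKBB
BBBKKBB
BBBKKBB
BBBBBBB
BBBBBBB
RBBBBBB

Answer: BBBBBBB
BBBBBBB
BBBKKBB
BBBKKBB
BBBKKBB
BBBBBBB
BBBBBBB
RBBBBBB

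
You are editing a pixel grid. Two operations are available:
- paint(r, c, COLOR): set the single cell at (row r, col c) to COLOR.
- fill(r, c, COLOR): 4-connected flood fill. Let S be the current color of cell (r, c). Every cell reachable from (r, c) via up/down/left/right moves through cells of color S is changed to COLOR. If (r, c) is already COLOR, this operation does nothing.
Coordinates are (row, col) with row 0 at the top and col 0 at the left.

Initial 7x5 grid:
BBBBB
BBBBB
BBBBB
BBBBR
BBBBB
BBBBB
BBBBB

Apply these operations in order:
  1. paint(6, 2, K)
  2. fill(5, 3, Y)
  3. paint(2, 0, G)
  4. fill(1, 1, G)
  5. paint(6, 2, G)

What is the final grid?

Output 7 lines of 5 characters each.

After op 1 paint(6,2,K):
BBBBB
BBBBB
BBBBB
BBBBR
BBBBB
BBBBB
BBKBB
After op 2 fill(5,3,Y) [33 cells changed]:
YYYYY
YYYYY
YYYYY
YYYYR
YYYYY
YYYYY
YYKYY
After op 3 paint(2,0,G):
YYYYY
YYYYY
GYYYY
YYYYR
YYYYY
YYYYY
YYKYY
After op 4 fill(1,1,G) [32 cells changed]:
GGGGG
GGGGG
GGGGG
GGGGR
GGGGG
GGGGG
GGKGG
After op 5 paint(6,2,G):
GGGGG
GGGGG
GGGGG
GGGGR
GGGGG
GGGGG
GGGGG

Answer: GGGGG
GGGGG
GGGGG
GGGGR
GGGGG
GGGGG
GGGGG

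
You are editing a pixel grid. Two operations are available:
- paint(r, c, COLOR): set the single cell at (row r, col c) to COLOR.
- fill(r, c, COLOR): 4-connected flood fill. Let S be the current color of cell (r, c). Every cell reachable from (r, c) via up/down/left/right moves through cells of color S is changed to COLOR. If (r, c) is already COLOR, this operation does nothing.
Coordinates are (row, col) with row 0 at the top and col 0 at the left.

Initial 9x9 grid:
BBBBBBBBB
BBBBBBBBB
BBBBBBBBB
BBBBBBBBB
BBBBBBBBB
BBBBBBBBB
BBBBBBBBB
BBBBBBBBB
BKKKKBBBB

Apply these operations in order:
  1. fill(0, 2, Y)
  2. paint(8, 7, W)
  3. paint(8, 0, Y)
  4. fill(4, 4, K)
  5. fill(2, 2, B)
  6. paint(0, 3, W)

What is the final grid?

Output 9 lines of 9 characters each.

After op 1 fill(0,2,Y) [77 cells changed]:
YYYYYYYYY
YYYYYYYYY
YYYYYYYYY
YYYYYYYYY
YYYYYYYYY
YYYYYYYYY
YYYYYYYYY
YYYYYYYYY
YKKKKYYYY
After op 2 paint(8,7,W):
YYYYYYYYY
YYYYYYYYY
YYYYYYYYY
YYYYYYYYY
YYYYYYYYY
YYYYYYYYY
YYYYYYYYY
YYYYYYYYY
YKKKKYYWY
After op 3 paint(8,0,Y):
YYYYYYYYY
YYYYYYYYY
YYYYYYYYY
YYYYYYYYY
YYYYYYYYY
YYYYYYYYY
YYYYYYYYY
YYYYYYYYY
YKKKKYYWY
After op 4 fill(4,4,K) [76 cells changed]:
KKKKKKKKK
KKKKKKKKK
KKKKKKKKK
KKKKKKKKK
KKKKKKKKK
KKKKKKKKK
KKKKKKKKK
KKKKKKKKK
KKKKKKKWK
After op 5 fill(2,2,B) [80 cells changed]:
BBBBBBBBB
BBBBBBBBB
BBBBBBBBB
BBBBBBBBB
BBBBBBBBB
BBBBBBBBB
BBBBBBBBB
BBBBBBBBB
BBBBBBBWB
After op 6 paint(0,3,W):
BBBWBBBBB
BBBBBBBBB
BBBBBBBBB
BBBBBBBBB
BBBBBBBBB
BBBBBBBBB
BBBBBBBBB
BBBBBBBBB
BBBBBBBWB

Answer: BBBWBBBBB
BBBBBBBBB
BBBBBBBBB
BBBBBBBBB
BBBBBBBBB
BBBBBBBBB
BBBBBBBBB
BBBBBBBBB
BBBBBBBWB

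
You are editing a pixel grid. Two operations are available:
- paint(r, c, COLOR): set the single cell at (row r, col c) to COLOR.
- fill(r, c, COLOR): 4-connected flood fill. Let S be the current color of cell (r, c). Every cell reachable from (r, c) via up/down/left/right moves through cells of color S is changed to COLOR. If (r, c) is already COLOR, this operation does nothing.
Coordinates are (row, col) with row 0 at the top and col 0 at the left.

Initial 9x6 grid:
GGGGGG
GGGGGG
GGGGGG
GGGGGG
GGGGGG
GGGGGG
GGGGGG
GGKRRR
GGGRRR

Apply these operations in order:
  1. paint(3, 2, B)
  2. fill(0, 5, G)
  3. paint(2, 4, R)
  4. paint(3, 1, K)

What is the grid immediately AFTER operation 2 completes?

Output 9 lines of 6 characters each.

After op 1 paint(3,2,B):
GGGGGG
GGGGGG
GGGGGG
GGBGGG
GGGGGG
GGGGGG
GGGGGG
GGKRRR
GGGRRR
After op 2 fill(0,5,G) [0 cells changed]:
GGGGGG
GGGGGG
GGGGGG
GGBGGG
GGGGGG
GGGGGG
GGGGGG
GGKRRR
GGGRRR

Answer: GGGGGG
GGGGGG
GGGGGG
GGBGGG
GGGGGG
GGGGGG
GGGGGG
GGKRRR
GGGRRR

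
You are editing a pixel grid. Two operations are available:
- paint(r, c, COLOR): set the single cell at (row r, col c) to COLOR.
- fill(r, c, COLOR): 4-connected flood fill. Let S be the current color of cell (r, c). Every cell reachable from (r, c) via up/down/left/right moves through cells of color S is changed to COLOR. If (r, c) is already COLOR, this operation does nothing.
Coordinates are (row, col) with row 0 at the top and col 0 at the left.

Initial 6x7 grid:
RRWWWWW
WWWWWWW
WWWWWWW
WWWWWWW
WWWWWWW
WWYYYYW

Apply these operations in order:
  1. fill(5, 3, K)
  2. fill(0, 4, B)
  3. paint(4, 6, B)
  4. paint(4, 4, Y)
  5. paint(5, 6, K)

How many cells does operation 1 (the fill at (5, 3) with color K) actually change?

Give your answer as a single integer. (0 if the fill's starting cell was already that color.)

After op 1 fill(5,3,K) [4 cells changed]:
RRWWWWW
WWWWWWW
WWWWWWW
WWWWWWW
WWWWWWW
WWKKKKW

Answer: 4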